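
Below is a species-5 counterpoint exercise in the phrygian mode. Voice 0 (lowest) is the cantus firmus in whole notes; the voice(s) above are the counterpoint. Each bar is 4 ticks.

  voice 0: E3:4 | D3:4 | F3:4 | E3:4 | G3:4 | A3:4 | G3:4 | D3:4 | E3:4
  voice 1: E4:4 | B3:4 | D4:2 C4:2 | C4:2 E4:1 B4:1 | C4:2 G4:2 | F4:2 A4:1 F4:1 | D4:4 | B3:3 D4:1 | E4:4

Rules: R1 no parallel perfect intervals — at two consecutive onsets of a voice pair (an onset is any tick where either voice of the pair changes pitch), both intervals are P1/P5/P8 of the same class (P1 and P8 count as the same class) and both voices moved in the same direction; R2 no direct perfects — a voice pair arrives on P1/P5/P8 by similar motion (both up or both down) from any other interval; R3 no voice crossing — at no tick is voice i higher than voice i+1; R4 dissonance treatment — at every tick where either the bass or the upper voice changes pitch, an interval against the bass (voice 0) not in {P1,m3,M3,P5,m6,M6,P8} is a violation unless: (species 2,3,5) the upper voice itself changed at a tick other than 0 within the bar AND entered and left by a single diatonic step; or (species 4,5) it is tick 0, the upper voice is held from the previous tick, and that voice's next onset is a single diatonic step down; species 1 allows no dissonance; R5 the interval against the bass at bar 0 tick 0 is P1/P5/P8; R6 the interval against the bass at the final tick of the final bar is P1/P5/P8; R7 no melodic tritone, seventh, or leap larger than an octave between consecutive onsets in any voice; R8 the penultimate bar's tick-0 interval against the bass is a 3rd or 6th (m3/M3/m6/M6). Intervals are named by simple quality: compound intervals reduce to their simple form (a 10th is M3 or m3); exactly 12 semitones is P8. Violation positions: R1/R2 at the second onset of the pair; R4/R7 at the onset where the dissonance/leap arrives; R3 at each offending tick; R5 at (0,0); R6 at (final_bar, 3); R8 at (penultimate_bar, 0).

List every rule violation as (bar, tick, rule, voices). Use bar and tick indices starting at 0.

(4, 0, R4, (0, 1))
(4, 0, R7, (1,))
(6, 0, R2, (0, 1))
(8, 0, R1, (0, 1))

bar 0: v0=E3 v1=E4 downbeat P8
bar 1: v0=D3 v1=B3 downbeat M6
bar 2: v0=F3 v1=D4 downbeat M6
bar 3: v0=E3 v1=C4 downbeat m6
bar 4: v0=G3 v1=C4 downbeat P4
bar 5: v0=A3 v1=F4 downbeat m6
bar 6: v0=G3 v1=D4 downbeat P5
bar 7: v0=D3 v1=B3 downbeat M6
bar 8: v0=E3 v1=E4 downbeat P8
  -> R4 @ bar 4 tick 0 v(0, 1): G3/C4 P4 untreated
  -> R7 @ bar 4 tick 0 v(1,): B4->C4 leap 11st
  -> R2 @ bar 6 tick 0 v(0, 1): A3/F4 m6 -> G3/D4 P5 similar
  -> R1 @ bar 8 tick 0 v(0, 1): D3/D4 P8 -> E3/E4 P8 similar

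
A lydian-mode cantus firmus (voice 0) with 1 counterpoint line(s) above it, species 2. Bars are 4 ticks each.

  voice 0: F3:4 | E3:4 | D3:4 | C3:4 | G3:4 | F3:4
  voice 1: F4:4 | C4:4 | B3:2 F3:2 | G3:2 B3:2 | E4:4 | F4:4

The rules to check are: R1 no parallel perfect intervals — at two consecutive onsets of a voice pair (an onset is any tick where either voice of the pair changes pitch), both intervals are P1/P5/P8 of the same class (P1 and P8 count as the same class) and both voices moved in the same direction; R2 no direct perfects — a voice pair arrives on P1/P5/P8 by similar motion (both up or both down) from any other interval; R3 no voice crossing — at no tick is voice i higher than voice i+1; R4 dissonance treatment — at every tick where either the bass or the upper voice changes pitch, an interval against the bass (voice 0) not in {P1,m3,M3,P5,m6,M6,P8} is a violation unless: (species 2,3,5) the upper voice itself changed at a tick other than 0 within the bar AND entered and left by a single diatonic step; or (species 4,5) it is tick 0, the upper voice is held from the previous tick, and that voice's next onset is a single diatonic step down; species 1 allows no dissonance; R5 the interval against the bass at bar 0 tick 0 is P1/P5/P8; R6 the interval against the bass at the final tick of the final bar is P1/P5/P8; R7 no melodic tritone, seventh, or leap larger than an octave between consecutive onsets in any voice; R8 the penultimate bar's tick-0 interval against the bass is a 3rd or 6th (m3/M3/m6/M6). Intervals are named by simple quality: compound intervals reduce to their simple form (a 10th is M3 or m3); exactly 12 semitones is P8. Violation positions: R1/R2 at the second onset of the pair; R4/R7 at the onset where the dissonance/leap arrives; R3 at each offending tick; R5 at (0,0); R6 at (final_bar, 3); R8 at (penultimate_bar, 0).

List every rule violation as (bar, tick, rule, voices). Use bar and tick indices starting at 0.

bar 0: v0=F3 v1=F4 downbeat P8
bar 1: v0=E3 v1=C4 downbeat m6
bar 2: v0=D3 v1=B3 downbeat M6
bar 3: v0=C3 v1=G3 downbeat P5
bar 4: v0=G3 v1=E4 downbeat M6
bar 5: v0=F3 v1=F4 downbeat P8
  -> R7 @ bar 2 tick 2 v(1,): B3->F3 leap 6st
  -> R4 @ bar 3 tick 2 v(0, 1): C3/B3 M7 untreated

(2, 2, R7, (1,))
(3, 2, R4, (0, 1))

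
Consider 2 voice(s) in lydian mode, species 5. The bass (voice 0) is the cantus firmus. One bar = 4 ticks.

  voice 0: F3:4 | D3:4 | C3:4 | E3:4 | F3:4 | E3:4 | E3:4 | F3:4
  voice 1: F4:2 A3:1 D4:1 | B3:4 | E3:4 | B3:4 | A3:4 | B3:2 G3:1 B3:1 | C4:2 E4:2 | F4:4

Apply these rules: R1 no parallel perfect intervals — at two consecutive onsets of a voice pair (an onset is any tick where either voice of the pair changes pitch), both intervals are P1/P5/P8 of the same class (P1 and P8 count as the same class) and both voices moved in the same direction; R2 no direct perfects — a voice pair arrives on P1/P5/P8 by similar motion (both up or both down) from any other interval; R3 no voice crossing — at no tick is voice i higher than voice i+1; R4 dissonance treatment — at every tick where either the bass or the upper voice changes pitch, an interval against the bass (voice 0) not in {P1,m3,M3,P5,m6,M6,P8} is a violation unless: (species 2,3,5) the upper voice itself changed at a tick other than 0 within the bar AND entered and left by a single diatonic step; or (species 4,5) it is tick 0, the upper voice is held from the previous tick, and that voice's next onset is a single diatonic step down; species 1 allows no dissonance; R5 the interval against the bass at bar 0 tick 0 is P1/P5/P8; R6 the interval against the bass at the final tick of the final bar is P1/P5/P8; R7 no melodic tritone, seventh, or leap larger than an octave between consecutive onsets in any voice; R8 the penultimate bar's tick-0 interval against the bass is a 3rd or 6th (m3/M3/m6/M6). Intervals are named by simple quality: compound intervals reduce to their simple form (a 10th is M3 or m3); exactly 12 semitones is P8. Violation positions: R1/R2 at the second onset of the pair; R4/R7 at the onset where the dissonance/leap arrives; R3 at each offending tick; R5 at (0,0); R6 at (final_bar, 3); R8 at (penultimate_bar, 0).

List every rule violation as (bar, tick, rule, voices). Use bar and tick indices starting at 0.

(3, 0, R2, (0, 1))
(7, 0, R1, (0, 1))

bar 0: v0=F3 v1=F4 downbeat P8
bar 1: v0=D3 v1=B3 downbeat M6
bar 2: v0=C3 v1=E3 downbeat M3
bar 3: v0=E3 v1=B3 downbeat P5
bar 4: v0=F3 v1=A3 downbeat M3
bar 5: v0=E3 v1=B3 downbeat P5
bar 6: v0=E3 v1=C4 downbeat m6
bar 7: v0=F3 v1=F4 downbeat P8
  -> R2 @ bar 3 tick 0 v(0, 1): C3/E3 M3 -> E3/B3 P5 similar
  -> R1 @ bar 7 tick 0 v(0, 1): E3/E4 P8 -> F3/F4 P8 similar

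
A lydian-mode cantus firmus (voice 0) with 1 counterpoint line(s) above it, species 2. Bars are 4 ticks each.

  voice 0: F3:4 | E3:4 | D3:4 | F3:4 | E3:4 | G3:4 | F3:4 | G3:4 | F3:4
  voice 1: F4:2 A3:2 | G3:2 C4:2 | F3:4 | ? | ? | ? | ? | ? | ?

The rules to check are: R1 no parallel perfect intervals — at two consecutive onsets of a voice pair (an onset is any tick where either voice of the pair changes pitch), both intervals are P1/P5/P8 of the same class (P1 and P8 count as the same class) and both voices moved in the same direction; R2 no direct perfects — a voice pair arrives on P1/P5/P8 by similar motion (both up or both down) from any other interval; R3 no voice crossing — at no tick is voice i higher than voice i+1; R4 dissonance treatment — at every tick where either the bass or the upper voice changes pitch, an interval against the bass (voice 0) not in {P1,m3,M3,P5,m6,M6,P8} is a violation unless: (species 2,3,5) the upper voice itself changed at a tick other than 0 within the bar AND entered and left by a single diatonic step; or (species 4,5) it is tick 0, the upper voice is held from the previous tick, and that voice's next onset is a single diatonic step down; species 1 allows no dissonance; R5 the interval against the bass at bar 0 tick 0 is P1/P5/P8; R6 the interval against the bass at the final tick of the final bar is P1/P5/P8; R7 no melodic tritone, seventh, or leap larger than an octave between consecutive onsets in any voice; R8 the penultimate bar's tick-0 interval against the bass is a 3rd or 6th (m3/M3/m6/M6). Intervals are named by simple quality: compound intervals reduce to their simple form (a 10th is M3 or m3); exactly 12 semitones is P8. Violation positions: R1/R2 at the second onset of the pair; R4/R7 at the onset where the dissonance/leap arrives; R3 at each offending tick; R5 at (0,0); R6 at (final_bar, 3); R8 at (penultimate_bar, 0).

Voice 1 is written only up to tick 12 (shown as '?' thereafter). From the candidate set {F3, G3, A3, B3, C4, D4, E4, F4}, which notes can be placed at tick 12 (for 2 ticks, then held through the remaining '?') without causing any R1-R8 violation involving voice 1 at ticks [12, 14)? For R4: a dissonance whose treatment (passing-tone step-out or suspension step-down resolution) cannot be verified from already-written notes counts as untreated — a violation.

{A3, D4, F3}

F3: legal
G3: violates R4
A3: legal
B3: violates R4,R7
C4: violates R2
D4: legal
E4: violates R4,R7
F4: violates R2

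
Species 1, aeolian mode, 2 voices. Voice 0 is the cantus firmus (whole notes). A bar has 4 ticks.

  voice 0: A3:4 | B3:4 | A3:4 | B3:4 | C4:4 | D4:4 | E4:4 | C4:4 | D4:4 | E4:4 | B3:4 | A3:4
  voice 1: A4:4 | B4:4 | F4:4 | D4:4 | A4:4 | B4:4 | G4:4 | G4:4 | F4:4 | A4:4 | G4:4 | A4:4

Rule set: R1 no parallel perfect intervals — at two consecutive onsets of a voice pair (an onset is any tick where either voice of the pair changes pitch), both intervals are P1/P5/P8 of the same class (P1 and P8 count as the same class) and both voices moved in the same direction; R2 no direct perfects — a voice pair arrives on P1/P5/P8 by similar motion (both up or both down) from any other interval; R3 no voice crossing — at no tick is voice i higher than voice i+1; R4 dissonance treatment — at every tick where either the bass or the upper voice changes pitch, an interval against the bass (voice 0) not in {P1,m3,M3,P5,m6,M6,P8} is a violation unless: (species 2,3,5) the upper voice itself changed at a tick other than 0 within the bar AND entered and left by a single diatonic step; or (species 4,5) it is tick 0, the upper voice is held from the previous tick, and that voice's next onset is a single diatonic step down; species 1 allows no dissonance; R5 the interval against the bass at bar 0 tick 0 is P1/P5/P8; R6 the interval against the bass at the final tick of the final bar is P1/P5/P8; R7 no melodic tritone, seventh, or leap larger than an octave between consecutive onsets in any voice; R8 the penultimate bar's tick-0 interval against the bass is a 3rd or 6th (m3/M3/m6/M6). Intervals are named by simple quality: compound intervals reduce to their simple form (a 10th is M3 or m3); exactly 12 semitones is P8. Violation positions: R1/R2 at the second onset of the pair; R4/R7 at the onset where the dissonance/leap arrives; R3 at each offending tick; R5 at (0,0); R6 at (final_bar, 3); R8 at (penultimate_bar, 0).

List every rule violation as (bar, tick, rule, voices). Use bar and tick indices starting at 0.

(1, 0, R1, (0, 1))
(2, 0, R7, (1,))
(9, 0, R4, (0, 1))

bar 0: v0=A3 v1=A4 downbeat P8
bar 1: v0=B3 v1=B4 downbeat P8
bar 2: v0=A3 v1=F4 downbeat m6
bar 3: v0=B3 v1=D4 downbeat m3
bar 4: v0=C4 v1=A4 downbeat M6
bar 5: v0=D4 v1=B4 downbeat M6
bar 6: v0=E4 v1=G4 downbeat m3
bar 7: v0=C4 v1=G4 downbeat P5
bar 8: v0=D4 v1=F4 downbeat m3
bar 9: v0=E4 v1=A4 downbeat P4
bar 10: v0=B3 v1=G4 downbeat m6
bar 11: v0=A3 v1=A4 downbeat P8
  -> R1 @ bar 1 tick 0 v(0, 1): A3/A4 P8 -> B3/B4 P8 similar
  -> R7 @ bar 2 tick 0 v(1,): B4->F4 leap 6st
  -> R4 @ bar 9 tick 0 v(0, 1): E4/A4 P4 untreated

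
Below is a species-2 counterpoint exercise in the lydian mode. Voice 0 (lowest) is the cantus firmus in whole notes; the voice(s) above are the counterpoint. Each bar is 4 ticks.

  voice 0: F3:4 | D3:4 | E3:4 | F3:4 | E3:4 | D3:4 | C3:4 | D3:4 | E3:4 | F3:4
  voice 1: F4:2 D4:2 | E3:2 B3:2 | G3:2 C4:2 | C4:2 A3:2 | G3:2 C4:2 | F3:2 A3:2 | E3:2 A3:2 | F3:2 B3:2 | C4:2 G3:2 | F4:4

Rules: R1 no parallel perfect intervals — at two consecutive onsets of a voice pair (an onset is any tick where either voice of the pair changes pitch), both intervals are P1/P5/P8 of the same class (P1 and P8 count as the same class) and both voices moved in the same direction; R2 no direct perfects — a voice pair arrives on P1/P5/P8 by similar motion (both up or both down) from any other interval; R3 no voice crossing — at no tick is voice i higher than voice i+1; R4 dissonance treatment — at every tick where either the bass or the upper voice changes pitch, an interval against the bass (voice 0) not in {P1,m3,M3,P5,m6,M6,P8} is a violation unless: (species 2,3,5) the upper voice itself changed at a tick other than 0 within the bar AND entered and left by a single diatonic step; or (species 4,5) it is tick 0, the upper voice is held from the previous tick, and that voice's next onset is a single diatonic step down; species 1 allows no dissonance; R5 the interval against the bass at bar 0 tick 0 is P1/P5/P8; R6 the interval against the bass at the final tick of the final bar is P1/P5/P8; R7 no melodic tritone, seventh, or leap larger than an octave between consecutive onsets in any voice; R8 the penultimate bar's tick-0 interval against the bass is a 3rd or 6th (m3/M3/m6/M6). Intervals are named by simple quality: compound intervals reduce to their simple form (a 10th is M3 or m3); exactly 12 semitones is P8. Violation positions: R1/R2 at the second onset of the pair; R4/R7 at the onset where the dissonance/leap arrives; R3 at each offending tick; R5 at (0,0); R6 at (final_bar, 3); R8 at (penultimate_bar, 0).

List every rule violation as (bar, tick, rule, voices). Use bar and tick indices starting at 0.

bar 0: v0=F3 v1=F4 downbeat P8
bar 1: v0=D3 v1=E3 downbeat M2
bar 2: v0=E3 v1=G3 downbeat m3
bar 3: v0=F3 v1=C4 downbeat P5
bar 4: v0=E3 v1=G3 downbeat m3
bar 5: v0=D3 v1=F3 downbeat m3
bar 6: v0=C3 v1=E3 downbeat M3
bar 7: v0=D3 v1=F3 downbeat m3
bar 8: v0=E3 v1=C4 downbeat m6
bar 9: v0=F3 v1=F4 downbeat P8
  -> R4 @ bar 1 tick 0 v(0, 1): D3/E3 M2 untreated
  -> R7 @ bar 1 tick 0 v(1,): D4->E3 leap 10st
  -> R7 @ bar 7 tick 2 v(1,): F3->B3 leap 6st
  -> R2 @ bar 9 tick 0 v(0, 1): E3/G3 m3 -> F3/F4 P8 similar
  -> R7 @ bar 9 tick 0 v(1,): G3->F4 leap 10st

(1, 0, R4, (0, 1))
(1, 0, R7, (1,))
(7, 2, R7, (1,))
(9, 0, R2, (0, 1))
(9, 0, R7, (1,))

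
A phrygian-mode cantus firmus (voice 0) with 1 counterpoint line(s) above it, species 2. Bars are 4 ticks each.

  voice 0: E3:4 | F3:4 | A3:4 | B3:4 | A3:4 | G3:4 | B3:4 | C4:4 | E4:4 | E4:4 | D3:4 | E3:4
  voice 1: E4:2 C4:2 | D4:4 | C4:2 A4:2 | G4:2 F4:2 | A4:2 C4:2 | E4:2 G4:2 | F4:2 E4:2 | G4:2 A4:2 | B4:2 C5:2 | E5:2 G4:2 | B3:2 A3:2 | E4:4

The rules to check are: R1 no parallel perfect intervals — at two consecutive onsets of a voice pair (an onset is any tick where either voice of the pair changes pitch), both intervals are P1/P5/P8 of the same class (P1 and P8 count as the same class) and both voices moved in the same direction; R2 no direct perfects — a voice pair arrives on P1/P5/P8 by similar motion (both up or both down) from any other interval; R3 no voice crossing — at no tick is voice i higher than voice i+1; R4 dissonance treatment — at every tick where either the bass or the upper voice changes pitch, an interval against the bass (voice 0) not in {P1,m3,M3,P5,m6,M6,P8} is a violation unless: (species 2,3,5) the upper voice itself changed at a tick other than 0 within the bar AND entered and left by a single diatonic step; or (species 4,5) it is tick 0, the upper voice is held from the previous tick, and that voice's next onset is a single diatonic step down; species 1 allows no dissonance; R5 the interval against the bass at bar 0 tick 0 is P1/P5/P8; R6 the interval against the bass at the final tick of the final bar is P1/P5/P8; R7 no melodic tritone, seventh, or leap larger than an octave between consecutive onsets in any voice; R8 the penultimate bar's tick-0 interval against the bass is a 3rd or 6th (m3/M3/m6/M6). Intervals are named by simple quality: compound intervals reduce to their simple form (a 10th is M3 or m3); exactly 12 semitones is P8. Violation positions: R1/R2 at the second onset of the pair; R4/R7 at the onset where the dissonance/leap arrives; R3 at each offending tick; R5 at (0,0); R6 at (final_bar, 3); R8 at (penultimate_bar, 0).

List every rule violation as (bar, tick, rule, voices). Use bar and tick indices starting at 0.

(3, 2, R4, (0, 1))
(6, 0, R4, (0, 1))
(6, 2, R4, (0, 1))
(7, 0, R2, (0, 1))
(8, 0, R2, (0, 1))
(10, 0, R7, (0,))
(11, 0, R2, (0, 1))

bar 0: v0=E3 v1=E4 downbeat P8
bar 1: v0=F3 v1=D4 downbeat M6
bar 2: v0=A3 v1=C4 downbeat m3
bar 3: v0=B3 v1=G4 downbeat m6
bar 4: v0=A3 v1=A4 downbeat P8
bar 5: v0=G3 v1=E4 downbeat M6
bar 6: v0=B3 v1=F4 downbeat TT
bar 7: v0=C4 v1=G4 downbeat P5
bar 8: v0=E4 v1=B4 downbeat P5
bar 9: v0=E4 v1=E5 downbeat P8
bar 10: v0=D3 v1=B3 downbeat M6
bar 11: v0=E3 v1=E4 downbeat P8
  -> R4 @ bar 3 tick 2 v(0, 1): B3/F4 TT untreated
  -> R4 @ bar 6 tick 0 v(0, 1): B3/F4 TT untreated
  -> R4 @ bar 6 tick 2 v(0, 1): B3/E4 P4 untreated
  -> R2 @ bar 7 tick 0 v(0, 1): B3/E4 P4 -> C4/G4 P5 similar
  -> R2 @ bar 8 tick 0 v(0, 1): C4/A4 M6 -> E4/B4 P5 similar
  -> R7 @ bar 10 tick 0 v(0,): E4->D3 leap 14st
  -> R2 @ bar 11 tick 0 v(0, 1): D3/A3 P5 -> E3/E4 P8 similar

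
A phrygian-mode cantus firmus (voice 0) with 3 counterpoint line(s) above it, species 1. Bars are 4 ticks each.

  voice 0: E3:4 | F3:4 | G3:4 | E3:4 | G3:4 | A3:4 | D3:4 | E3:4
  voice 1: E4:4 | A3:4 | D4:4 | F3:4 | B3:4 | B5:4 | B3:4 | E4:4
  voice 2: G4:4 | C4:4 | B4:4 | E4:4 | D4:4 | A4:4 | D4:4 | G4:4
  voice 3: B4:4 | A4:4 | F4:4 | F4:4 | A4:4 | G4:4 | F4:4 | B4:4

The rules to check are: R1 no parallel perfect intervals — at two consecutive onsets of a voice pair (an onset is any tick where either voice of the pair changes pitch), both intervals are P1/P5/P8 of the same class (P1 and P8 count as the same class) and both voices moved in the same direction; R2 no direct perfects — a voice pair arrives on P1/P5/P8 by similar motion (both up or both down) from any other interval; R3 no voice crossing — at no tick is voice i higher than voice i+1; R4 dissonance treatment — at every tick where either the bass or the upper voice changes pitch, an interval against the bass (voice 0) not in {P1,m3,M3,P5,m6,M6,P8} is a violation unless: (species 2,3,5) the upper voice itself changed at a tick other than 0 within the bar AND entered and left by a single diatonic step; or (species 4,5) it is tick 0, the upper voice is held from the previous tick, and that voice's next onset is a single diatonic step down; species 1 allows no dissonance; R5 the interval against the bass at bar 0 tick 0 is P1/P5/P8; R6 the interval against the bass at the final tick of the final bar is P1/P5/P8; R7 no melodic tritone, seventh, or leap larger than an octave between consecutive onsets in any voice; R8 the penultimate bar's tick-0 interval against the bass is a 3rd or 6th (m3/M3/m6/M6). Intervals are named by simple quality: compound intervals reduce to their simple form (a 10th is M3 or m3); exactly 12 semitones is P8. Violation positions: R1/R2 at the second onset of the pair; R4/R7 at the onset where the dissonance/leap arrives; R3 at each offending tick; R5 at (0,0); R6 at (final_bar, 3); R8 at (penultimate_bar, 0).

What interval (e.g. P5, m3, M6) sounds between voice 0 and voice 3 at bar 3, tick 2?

voice 0=E3 voice 3=F4 -> m2

m2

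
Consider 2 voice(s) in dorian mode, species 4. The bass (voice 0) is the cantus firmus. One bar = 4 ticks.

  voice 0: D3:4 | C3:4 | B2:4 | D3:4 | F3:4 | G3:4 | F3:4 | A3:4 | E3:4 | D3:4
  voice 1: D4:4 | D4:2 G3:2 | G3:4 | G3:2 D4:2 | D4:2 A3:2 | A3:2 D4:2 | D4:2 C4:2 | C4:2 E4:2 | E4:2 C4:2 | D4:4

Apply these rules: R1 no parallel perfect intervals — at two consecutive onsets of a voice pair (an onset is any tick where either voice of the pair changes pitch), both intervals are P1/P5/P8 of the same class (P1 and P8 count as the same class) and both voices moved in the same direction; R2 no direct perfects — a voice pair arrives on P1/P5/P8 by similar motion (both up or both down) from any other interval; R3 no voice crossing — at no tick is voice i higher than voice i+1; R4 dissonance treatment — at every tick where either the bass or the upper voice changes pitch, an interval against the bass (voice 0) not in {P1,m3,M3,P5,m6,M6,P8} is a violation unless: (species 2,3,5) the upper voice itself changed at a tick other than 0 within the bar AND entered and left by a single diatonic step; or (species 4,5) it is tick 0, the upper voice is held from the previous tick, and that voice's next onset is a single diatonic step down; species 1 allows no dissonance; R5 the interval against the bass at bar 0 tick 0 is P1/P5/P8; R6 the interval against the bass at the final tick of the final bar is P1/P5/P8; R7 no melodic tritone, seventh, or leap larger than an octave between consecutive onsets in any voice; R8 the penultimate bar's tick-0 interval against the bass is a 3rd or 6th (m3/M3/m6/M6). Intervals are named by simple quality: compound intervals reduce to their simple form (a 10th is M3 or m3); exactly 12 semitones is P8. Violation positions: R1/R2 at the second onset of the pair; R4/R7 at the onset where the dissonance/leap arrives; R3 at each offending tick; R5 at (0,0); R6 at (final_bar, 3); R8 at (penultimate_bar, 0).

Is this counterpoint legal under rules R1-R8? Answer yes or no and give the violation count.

bar 0: v0=D3 v1=D4 (P8)
bar 1: v0=C3 v1=D4 (M2)
bar 2: v0=B2 v1=G3 (m6)
bar 3: v0=D3 v1=G3 (P4)
bar 4: v0=F3 v1=D4 (M6)
bar 5: v0=G3 v1=A3 (M2)
bar 6: v0=F3 v1=D4 (M6)
bar 7: v0=A3 v1=C4 (m3)
bar 8: v0=E3 v1=E4 (P8)
bar 9: v0=D3 v1=D4 (P8)
  R4 @ bar1.0: C3/D4 M2 untreated
  R4 @ bar3.0: D3/G3 P4 untreated
  R4 @ bar5.0: G3/A3 M2 untreated
  R8 @ bar8.0: penult P8 not 3rd/6th

No (4 violations)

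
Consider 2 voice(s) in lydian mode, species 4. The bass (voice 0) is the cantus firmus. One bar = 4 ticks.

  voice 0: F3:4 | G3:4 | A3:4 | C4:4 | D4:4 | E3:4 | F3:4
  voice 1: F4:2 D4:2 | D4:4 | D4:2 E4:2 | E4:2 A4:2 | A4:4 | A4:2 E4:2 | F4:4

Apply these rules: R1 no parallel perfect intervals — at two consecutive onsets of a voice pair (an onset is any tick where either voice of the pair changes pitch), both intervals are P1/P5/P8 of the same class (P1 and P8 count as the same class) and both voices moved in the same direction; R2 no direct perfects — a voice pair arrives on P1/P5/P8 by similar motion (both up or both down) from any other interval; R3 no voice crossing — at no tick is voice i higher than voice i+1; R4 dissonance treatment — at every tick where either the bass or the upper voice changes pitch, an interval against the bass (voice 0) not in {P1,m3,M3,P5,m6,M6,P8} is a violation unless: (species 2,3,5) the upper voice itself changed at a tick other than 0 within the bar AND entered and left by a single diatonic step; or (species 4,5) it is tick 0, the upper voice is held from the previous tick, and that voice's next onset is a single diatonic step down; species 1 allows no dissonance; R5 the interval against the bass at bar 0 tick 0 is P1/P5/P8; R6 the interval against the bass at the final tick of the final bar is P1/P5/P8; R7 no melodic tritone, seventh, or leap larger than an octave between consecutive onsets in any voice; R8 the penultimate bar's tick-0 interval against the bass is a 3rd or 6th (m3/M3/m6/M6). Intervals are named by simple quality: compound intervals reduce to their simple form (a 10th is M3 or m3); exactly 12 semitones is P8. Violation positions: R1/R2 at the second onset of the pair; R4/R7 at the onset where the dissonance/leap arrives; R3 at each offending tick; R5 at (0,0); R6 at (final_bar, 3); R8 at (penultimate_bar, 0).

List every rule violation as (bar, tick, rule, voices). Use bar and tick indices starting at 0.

(2, 0, R4, (0, 1))
(5, 0, R4, (0, 1))
(5, 0, R7, (0,))
(5, 0, R8, (0, 1))
(6, 0, R1, (0, 1))

bar 0: v0=F3 v1=F4 downbeat P8
bar 1: v0=G3 v1=D4 downbeat P5
bar 2: v0=A3 v1=D4 downbeat P4
bar 3: v0=C4 v1=E4 downbeat M3
bar 4: v0=D4 v1=A4 downbeat P5
bar 5: v0=E3 v1=A4 downbeat P4
bar 6: v0=F3 v1=F4 downbeat P8
  -> R4 @ bar 2 tick 0 v(0, 1): A3/D4 P4 untreated
  -> R4 @ bar 5 tick 0 v(0, 1): E3/A4 P4 untreated
  -> R7 @ bar 5 tick 0 v(0,): D4->E3 leap 10st
  -> R8 @ bar 5 tick 0 v(0, 1): penult P4 not 3rd/6th
  -> R1 @ bar 6 tick 0 v(0, 1): E3/E4 P8 -> F3/F4 P8 similar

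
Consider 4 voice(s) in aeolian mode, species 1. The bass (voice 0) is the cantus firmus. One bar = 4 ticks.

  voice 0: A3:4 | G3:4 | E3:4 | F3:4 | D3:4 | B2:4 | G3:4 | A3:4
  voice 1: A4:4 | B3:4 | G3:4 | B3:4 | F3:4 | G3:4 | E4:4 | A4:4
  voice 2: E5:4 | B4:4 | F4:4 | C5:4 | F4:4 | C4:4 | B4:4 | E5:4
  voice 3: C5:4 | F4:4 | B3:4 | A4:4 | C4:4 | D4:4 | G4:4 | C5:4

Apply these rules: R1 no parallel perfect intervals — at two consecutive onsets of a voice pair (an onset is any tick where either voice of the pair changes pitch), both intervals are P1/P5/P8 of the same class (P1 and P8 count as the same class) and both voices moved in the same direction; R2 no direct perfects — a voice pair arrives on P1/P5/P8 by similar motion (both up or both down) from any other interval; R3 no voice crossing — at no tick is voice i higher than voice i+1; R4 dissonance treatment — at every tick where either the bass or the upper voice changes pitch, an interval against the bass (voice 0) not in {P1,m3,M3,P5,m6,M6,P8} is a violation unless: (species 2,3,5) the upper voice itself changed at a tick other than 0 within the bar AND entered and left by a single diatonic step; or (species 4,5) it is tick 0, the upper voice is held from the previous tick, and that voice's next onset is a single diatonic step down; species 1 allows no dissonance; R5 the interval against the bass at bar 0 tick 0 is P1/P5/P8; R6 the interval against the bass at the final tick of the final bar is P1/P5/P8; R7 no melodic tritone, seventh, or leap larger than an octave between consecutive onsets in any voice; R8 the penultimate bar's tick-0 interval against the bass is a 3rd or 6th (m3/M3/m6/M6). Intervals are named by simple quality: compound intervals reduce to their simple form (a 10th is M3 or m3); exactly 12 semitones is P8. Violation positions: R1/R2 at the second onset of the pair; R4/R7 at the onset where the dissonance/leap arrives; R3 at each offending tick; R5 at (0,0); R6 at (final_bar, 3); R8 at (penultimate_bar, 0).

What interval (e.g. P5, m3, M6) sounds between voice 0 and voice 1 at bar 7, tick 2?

voice 0=A3 voice 1=A4 -> P8

P8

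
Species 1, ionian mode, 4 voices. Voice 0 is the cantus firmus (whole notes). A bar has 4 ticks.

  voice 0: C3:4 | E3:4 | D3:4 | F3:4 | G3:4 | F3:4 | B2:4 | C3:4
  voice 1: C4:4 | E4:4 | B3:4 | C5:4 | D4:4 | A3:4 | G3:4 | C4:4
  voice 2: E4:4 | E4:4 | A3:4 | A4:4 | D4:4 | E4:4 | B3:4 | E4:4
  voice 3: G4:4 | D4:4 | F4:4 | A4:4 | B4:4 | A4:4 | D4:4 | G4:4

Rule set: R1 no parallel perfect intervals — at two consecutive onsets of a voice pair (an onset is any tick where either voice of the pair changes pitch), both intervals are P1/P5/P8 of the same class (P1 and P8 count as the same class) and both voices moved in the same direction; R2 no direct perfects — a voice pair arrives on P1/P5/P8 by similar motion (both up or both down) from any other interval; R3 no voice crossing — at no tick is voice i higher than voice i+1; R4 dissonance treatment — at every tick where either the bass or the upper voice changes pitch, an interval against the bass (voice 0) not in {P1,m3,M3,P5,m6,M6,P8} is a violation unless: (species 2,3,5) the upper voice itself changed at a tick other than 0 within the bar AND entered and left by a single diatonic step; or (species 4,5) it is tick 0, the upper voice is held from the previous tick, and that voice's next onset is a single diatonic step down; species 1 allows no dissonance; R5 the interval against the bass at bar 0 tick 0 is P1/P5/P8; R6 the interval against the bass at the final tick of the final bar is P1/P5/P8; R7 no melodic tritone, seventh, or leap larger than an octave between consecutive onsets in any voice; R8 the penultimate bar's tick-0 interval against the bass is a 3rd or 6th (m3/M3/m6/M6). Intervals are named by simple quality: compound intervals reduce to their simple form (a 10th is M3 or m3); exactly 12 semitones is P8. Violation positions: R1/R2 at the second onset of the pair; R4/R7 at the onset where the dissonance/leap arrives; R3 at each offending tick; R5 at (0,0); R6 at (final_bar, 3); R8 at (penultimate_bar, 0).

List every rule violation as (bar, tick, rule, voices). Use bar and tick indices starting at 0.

bar 0: v0=C3 v1=C4 v2=E4 v3=G4 downbeat P5
bar 1: v0=E3 v1=E4 v2=E4 v3=D4 downbeat m7
bar 2: v0=D3 v1=B3 v2=A3 v3=F4 downbeat m3
bar 3: v0=F3 v1=C5 v2=A4 v3=A4 downbeat M3
bar 4: v0=G3 v1=D4 v2=D4 v3=B4 downbeat M3
bar 5: v0=F3 v1=A3 v2=E4 v3=A4 downbeat M3
bar 6: v0=B2 v1=G3 v2=B3 v3=D4 downbeat m3
bar 7: v0=C3 v1=C4 v2=E4 v3=G4 downbeat P5
  -> R5 @ bar 0 tick 0 v(0, 2): opens on M3
  -> R1 @ bar 1 tick 0 v(0, 1): C3/C4 P8 -> E3/E4 P8 similar
  -> R3 @ bar 1 tick 0 v(2, 3): E4 above D4
  -> R4 @ bar 1 tick 0 v(0, 3): E3/D4 m7 untreated
  -> R3 @ bar 1 tick 1 v(2, 3): E4 above D4
  -> R3 @ bar 1 tick 2 v(2, 3): E4 above D4
  -> R3 @ bar 1 tick 3 v(2, 3): E4 above D4
  -> R2 @ bar 2 tick 0 v(0, 2): E3/E4 P8 -> D3/A3 P5 similar
  -> R3 @ bar 2 tick 0 v(1, 2): B3 above A3
  -> R3 @ bar 2 tick 1 v(1, 2): B3 above A3
  -> R3 @ bar 2 tick 2 v(1, 2): B3 above A3
  -> R3 @ bar 2 tick 3 v(1, 2): B3 above A3
  -> R2 @ bar 3 tick 0 v(0, 1): D3/B3 M6 -> F3/C5 P5 similar
  -> R2 @ bar 3 tick 0 v(2, 3): A3/F4 m6 -> A4/A4 P1 similar
  -> R3 @ bar 3 tick 0 v(1, 2): C5 above A4
  -> R7 @ bar 3 tick 0 v(1,): B3->C5 leap 13st
  -> R3 @ bar 3 tick 1 v(1, 2): C5 above A4
  -> R3 @ bar 3 tick 2 v(1, 2): C5 above A4
  -> R3 @ bar 3 tick 3 v(1, 2): C5 above A4
  -> R2 @ bar 4 tick 0 v(1, 2): C5/A4 m3 -> D4/D4 P1 similar
  -> R7 @ bar 4 tick 0 v(1,): C5->D4 leap 10st
  -> R2 @ bar 5 tick 0 v(1, 3): D4/B4 M6 -> A3/A4 P8 similar
  -> R4 @ bar 5 tick 0 v(0, 2): F3/E4 M7 untreated
  -> R2 @ bar 6 tick 0 v(0, 2): F3/E4 M7 -> B2/B3 P8 similar
  -> R2 @ bar 6 tick 0 v(1, 3): A3/A4 P8 -> G3/D4 P5 similar
  -> R7 @ bar 6 tick 0 v(0,): F3->B2 leap 6st
  -> R8 @ bar 6 tick 0 v(0, 2): penult P8 not 3rd/6th
  -> R1 @ bar 7 tick 0 v(1, 3): G3/D4 P5 -> C4/G4 P5 similar
  -> R2 @ bar 7 tick 0 v(0, 1): B2/G3 m6 -> C3/C4 P8 similar
  -> R2 @ bar 7 tick 0 v(0, 3): B2/D4 m3 -> C3/G4 P5 similar
  -> R6 @ bar 7 tick 3 v(0, 2): closes on M3

(0, 0, R5, (0, 2))
(1, 0, R1, (0, 1))
(1, 0, R3, (2, 3))
(1, 0, R4, (0, 3))
(1, 1, R3, (2, 3))
(1, 2, R3, (2, 3))
(1, 3, R3, (2, 3))
(2, 0, R2, (0, 2))
(2, 0, R3, (1, 2))
(2, 1, R3, (1, 2))
(2, 2, R3, (1, 2))
(2, 3, R3, (1, 2))
(3, 0, R2, (0, 1))
(3, 0, R2, (2, 3))
(3, 0, R3, (1, 2))
(3, 0, R7, (1,))
(3, 1, R3, (1, 2))
(3, 2, R3, (1, 2))
(3, 3, R3, (1, 2))
(4, 0, R2, (1, 2))
(4, 0, R7, (1,))
(5, 0, R2, (1, 3))
(5, 0, R4, (0, 2))
(6, 0, R2, (0, 2))
(6, 0, R2, (1, 3))
(6, 0, R7, (0,))
(6, 0, R8, (0, 2))
(7, 0, R1, (1, 3))
(7, 0, R2, (0, 1))
(7, 0, R2, (0, 3))
(7, 3, R6, (0, 2))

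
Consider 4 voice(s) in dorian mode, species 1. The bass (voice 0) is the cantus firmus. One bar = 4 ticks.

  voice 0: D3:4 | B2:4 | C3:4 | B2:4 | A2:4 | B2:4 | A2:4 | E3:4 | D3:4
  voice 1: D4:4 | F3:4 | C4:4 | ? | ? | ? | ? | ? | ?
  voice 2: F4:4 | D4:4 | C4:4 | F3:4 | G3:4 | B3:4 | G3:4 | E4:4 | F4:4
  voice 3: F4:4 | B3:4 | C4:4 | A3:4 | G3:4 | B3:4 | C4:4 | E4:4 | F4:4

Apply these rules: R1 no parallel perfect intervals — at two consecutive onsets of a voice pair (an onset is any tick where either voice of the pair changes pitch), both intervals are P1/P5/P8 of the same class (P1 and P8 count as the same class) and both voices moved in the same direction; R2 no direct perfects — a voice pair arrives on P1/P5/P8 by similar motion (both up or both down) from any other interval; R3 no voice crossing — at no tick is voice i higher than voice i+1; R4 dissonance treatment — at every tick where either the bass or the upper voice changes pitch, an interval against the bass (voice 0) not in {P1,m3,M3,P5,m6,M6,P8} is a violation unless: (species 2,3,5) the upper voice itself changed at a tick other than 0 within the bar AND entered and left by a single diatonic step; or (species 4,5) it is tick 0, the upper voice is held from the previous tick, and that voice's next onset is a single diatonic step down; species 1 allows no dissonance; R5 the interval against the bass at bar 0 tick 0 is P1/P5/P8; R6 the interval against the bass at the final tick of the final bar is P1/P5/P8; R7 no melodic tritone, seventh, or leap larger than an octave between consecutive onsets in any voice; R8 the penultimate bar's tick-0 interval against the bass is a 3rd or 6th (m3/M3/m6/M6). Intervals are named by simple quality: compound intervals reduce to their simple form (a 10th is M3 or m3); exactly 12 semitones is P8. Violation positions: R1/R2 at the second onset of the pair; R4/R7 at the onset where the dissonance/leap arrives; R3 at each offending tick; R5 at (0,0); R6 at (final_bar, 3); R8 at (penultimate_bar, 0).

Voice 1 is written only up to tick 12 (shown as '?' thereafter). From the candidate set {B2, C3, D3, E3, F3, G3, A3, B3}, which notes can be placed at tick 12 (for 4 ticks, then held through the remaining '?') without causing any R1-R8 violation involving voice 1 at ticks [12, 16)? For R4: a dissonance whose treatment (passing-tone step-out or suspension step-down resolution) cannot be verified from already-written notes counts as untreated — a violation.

B2: violates R1,R7
C3: violates R4
D3: violates R2,R7
E3: violates R4
F3: violates R1,R4
G3: violates R3
A3: violates R1,R3,R4
B3: violates R1,R3

{}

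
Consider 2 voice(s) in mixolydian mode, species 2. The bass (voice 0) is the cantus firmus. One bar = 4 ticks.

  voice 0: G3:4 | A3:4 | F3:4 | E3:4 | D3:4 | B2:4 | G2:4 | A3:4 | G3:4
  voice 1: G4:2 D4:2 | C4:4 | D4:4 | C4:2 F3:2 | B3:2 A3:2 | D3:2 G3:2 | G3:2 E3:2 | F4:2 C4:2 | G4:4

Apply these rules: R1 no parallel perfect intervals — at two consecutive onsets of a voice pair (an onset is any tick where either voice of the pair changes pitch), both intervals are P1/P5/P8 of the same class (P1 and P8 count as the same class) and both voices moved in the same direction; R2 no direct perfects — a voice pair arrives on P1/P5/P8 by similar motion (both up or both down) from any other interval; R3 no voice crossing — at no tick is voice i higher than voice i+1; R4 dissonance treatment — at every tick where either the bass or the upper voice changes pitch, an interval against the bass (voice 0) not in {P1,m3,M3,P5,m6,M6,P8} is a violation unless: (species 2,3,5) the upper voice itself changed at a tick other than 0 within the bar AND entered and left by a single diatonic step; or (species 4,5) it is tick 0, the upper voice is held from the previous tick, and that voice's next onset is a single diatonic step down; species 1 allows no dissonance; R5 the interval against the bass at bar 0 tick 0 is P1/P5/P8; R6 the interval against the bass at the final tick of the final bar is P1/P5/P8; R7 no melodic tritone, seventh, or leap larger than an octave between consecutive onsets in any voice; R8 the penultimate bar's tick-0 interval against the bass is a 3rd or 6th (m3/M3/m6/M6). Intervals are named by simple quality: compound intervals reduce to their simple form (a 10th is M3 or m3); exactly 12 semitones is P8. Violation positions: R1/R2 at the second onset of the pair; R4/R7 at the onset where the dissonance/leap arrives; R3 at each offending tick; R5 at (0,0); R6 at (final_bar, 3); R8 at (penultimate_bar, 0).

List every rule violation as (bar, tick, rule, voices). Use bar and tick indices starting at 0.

(3, 2, R4, (0, 1))
(4, 0, R7, (1,))
(7, 0, R7, (0,))
(7, 0, R7, (1,))

bar 0: v0=G3 v1=G4 downbeat P8
bar 1: v0=A3 v1=C4 downbeat m3
bar 2: v0=F3 v1=D4 downbeat M6
bar 3: v0=E3 v1=C4 downbeat m6
bar 4: v0=D3 v1=B3 downbeat M6
bar 5: v0=B2 v1=D3 downbeat m3
bar 6: v0=G2 v1=G3 downbeat P8
bar 7: v0=A3 v1=F4 downbeat m6
bar 8: v0=G3 v1=G4 downbeat P8
  -> R4 @ bar 3 tick 2 v(0, 1): E3/F3 m2 untreated
  -> R7 @ bar 4 tick 0 v(1,): F3->B3 leap 6st
  -> R7 @ bar 7 tick 0 v(0,): G2->A3 leap 14st
  -> R7 @ bar 7 tick 0 v(1,): E3->F4 leap 13st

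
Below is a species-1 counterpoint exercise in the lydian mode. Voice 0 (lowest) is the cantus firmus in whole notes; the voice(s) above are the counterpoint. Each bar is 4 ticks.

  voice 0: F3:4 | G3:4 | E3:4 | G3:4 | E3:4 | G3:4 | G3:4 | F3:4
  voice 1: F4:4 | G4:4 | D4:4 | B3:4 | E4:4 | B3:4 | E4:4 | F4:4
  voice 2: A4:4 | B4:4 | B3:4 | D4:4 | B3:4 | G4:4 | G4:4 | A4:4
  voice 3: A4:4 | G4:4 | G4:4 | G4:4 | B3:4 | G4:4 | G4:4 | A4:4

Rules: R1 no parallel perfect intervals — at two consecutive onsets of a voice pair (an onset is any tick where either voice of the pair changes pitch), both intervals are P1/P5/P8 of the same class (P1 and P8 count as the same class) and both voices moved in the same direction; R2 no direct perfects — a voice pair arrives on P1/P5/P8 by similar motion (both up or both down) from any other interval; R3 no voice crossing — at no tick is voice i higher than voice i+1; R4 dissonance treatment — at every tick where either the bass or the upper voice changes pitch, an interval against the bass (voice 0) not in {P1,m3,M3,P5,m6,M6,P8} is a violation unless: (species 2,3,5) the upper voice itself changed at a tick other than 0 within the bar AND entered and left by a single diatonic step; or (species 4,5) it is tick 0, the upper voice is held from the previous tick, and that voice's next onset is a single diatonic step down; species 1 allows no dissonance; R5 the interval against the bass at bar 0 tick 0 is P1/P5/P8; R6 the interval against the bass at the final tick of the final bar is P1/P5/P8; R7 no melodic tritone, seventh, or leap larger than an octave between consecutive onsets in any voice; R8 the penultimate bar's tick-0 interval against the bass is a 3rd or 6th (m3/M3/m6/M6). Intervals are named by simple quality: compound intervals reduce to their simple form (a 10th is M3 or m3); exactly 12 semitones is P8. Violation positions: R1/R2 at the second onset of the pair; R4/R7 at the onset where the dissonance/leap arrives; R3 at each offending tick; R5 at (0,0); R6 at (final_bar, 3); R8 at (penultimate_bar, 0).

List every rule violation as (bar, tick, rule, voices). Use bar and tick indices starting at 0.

(0, 0, R5, (0, 2))
(0, 0, R5, (0, 3))
(1, 0, R1, (0, 1))
(1, 0, R3, (2, 3))
(1, 1, R3, (2, 3))
(1, 2, R3, (2, 3))
(1, 3, R3, (2, 3))
(2, 0, R2, (0, 2))
(2, 0, R3, (1, 2))
(2, 0, R4, (0, 1))
(2, 1, R3, (1, 2))
(2, 2, R3, (1, 2))
(2, 3, R3, (1, 2))
(3, 0, R1, (0, 2))
(4, 0, R1, (0, 2))
(4, 0, R2, (0, 3))
(4, 0, R2, (2, 3))
(4, 0, R3, (1, 2))
(4, 1, R3, (1, 2))
(4, 2, R3, (1, 2))
(4, 3, R3, (1, 2))
(5, 0, R1, (2, 3))
(5, 0, R2, (0, 2))
(5, 0, R2, (0, 3))
(6, 0, R8, (0, 2))
(6, 0, R8, (0, 3))
(7, 0, R1, (2, 3))
(7, 3, R6, (0, 2))
(7, 3, R6, (0, 3))

bar 0: v0=F3 v1=F4 v2=A4 v3=A4 downbeat M3
bar 1: v0=G3 v1=G4 v2=B4 v3=G4 downbeat P8
bar 2: v0=E3 v1=D4 v2=B3 v3=G4 downbeat m3
bar 3: v0=G3 v1=B3 v2=D4 v3=G4 downbeat P8
bar 4: v0=E3 v1=E4 v2=B3 v3=B3 downbeat P5
bar 5: v0=G3 v1=B3 v2=G4 v3=G4 downbeat P8
bar 6: v0=G3 v1=E4 v2=G4 v3=G4 downbeat P8
bar 7: v0=F3 v1=F4 v2=A4 v3=A4 downbeat M3
  -> R5 @ bar 0 tick 0 v(0, 2): opens on M3
  -> R5 @ bar 0 tick 0 v(0, 3): opens on M3
  -> R1 @ bar 1 tick 0 v(0, 1): F3/F4 P8 -> G3/G4 P8 similar
  -> R3 @ bar 1 tick 0 v(2, 3): B4 above G4
  -> R3 @ bar 1 tick 1 v(2, 3): B4 above G4
  -> R3 @ bar 1 tick 2 v(2, 3): B4 above G4
  -> R3 @ bar 1 tick 3 v(2, 3): B4 above G4
  -> R2 @ bar 2 tick 0 v(0, 2): G3/B4 M3 -> E3/B3 P5 similar
  -> R3 @ bar 2 tick 0 v(1, 2): D4 above B3
  -> R4 @ bar 2 tick 0 v(0, 1): E3/D4 m7 untreated
  -> R3 @ bar 2 tick 1 v(1, 2): D4 above B3
  -> R3 @ bar 2 tick 2 v(1, 2): D4 above B3
  -> R3 @ bar 2 tick 3 v(1, 2): D4 above B3
  -> R1 @ bar 3 tick 0 v(0, 2): E3/B3 P5 -> G3/D4 P5 similar
  -> R1 @ bar 4 tick 0 v(0, 2): G3/D4 P5 -> E3/B3 P5 similar
  -> R2 @ bar 4 tick 0 v(0, 3): G3/G4 P8 -> E3/B3 P5 similar
  -> R2 @ bar 4 tick 0 v(2, 3): D4/G4 P4 -> B3/B3 P1 similar
  -> R3 @ bar 4 tick 0 v(1, 2): E4 above B3
  -> R3 @ bar 4 tick 1 v(1, 2): E4 above B3
  -> R3 @ bar 4 tick 2 v(1, 2): E4 above B3
  -> R3 @ bar 4 tick 3 v(1, 2): E4 above B3
  -> R1 @ bar 5 tick 0 v(2, 3): B3/B3 P1 -> G4/G4 P1 similar
  -> R2 @ bar 5 tick 0 v(0, 2): E3/B3 P5 -> G3/G4 P8 similar
  -> R2 @ bar 5 tick 0 v(0, 3): E3/B3 P5 -> G3/G4 P8 similar
  -> R8 @ bar 6 tick 0 v(0, 2): penult P8 not 3rd/6th
  -> R8 @ bar 6 tick 0 v(0, 3): penult P8 not 3rd/6th
  -> R1 @ bar 7 tick 0 v(2, 3): G4/G4 P1 -> A4/A4 P1 similar
  -> R6 @ bar 7 tick 3 v(0, 2): closes on M3
  -> R6 @ bar 7 tick 3 v(0, 3): closes on M3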